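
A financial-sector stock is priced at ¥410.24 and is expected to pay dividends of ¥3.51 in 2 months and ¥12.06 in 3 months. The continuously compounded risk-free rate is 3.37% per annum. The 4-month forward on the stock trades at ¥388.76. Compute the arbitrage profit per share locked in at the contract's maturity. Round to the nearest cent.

¥10.49 per share

PV(dividends) I = 3.51·e^(−0.0337·2/12) + 12.06·e^(−0.0337·3/12) = 15.4492
Fair forward F* = (S − I)·e^(rT) = (410.24 − 15.4492)·e^0.011233 = 394.7908 × 1.011296 = 399.2504
Market ¥388.76 < fair 399.2504: forward underpriced → reverse cash-and-carry (short the stock, invest proceeds at r, pay the dividends, go long the forward).
Profit at T = |F_mkt − F*| = |388.76 − 399.2504| = ¥10.49 per share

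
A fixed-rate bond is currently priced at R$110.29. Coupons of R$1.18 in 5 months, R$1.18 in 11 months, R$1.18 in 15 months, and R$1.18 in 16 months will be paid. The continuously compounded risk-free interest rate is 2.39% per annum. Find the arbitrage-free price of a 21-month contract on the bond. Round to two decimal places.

R$110.19

PV(coupons) I = 1.18·e^(−0.0239·5/12) + 1.18·e^(−0.0239·11/12) + 1.18·e^(−0.0239·15/12) + 1.18·e^(−0.0239·16/12)
I = 1.1683 + 1.1544 + 1.1453 + 1.1430 = 4.6110
F = (S − I)·e^(rT) = (110.29 − 4.6110) · e^(0.0239·21/12)
= 105.6790 · e^0.041825 = 105.6790 × 1.042712 = R$110.19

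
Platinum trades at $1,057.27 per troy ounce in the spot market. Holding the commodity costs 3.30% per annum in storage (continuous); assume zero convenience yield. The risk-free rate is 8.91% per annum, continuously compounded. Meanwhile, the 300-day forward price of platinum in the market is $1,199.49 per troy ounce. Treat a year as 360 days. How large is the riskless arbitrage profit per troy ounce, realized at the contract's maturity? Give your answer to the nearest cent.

Fair forward: F* = S·e^(carry·T), with carry = (r + u) = 0.0891 + 0.0330 = 0.1221
F* = 1057.27 · e^(0.1221 × 300/360) = 1057.27 · e^0.10175000 = 1057.27 × 1.10710666 = $1170.5107
Market $1199.49 > fair $1170.5107: forward overpriced → cash-and-carry (buy spot, short the forward).
At maturity, profit = |F_mkt − F*| = |1199.49 − 1170.5107| = $28.98 per troy ounce

$28.98 per troy ounce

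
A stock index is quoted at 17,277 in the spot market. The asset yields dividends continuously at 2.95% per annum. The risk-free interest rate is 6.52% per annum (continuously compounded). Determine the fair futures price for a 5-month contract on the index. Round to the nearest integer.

F = S·e^((r − q)T) = 17277 · e^((0.0652 − 0.0295) × 5/12)
= 17277 · e^0.014875 = 17277 × 1.014986
F = 17,536

17,536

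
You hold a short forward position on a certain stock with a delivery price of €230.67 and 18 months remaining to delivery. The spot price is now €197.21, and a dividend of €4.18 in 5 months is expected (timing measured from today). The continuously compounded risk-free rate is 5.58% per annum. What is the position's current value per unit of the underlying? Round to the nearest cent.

€19.02

PV(remaining dividends) I = 4.18·e^(−0.0558·5/12) = 4.0839
Current forward F = (S − I)·e^(rT) = (197.21 − 4.0839)·e^(0.0558·18/12) = 193.1261 × 1.087303 = 209.9866
Value (long) = (F − K)·e^(−rT) = (209.9866 − 230.67) × 0.919707 = -19.0227
Short position value = −(long value) = €19.02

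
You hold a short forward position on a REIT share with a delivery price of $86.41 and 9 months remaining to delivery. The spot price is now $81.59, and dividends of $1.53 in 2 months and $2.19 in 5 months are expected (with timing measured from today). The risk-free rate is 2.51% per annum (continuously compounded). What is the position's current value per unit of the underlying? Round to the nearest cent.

$6.90

PV(remaining dividends) I = 1.53·e^(−0.0251·2/12) + 2.19·e^(−0.0251·5/12) = 3.6908
Current forward F = (S − I)·e^(rT) = (81.59 − 3.6908)·e^(0.0251·9/12) = 77.8992 × 1.019003 = 79.3795
Value (long) = (F − K)·e^(−rT) = (79.3795 − 86.41) × 0.981351 = -6.8994
Short position value = −(long value) = $6.90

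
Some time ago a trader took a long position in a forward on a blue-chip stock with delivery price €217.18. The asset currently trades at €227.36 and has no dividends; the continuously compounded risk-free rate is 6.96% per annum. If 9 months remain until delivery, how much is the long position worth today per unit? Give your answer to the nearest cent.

Current fair forward for the remaining 9 months: F = S·e^(r·T), r = 0.0696
F = 227.36 · e^(0.0696 × 9/12) = 227.36 × 1.053586 = 239.5433
Value of long forward = (F − K)·e^(−rT) = (239.5433 − 217.18) · e^(−0.0696·9/12)
= 22.3633 × 0.949139 = 21.23

€21.23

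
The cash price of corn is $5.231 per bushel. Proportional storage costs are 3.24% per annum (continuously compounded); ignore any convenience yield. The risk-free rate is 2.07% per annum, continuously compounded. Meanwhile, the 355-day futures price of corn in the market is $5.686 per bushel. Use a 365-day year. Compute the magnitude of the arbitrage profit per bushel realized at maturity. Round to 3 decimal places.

$0.178 per bushel

Fair futures: F* = S·e^(carry·T), with carry = (r + u) = 0.0207 + 0.0324 = 0.0531
F* = 5.231 · e^(0.0531 × 355/365) = 5.231 · e^0.051645 = 5.231 × 1.053002 = $5.5083
Market $5.686 > fair $5.5083: forward overpriced → cash-and-carry (buy spot, short the forward).
At maturity, profit = |F_mkt − F*| = |5.686 − 5.5083| = $0.178 per bushel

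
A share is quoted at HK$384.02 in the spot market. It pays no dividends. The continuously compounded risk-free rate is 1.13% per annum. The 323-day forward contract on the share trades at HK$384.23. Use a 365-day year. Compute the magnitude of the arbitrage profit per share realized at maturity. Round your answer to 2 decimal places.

HK$3.65 per share

Fair forward: F* = S·e^(carry·T), with carry = r = 0.0113
F* = 384.02 · e^(0.0113 × 323/365) = 384.02 · e^0.010000 = 384.02 × 1.010050 = HK$387.8794
Market HK$384.23 < fair HK$387.8794: forward underpriced → reverse cash-and-carry (short spot, go long the forward).
At maturity, profit = |F_mkt − F*| = |384.23 − 387.8794| = HK$3.65 per share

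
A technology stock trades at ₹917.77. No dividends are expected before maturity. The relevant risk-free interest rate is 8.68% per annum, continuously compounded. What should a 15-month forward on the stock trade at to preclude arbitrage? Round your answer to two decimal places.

₹1,022.95

F = S·e^(rT) = 917.77 · e^(0.0868 × 15/12)
= 917.77 · e^0.108500 = 917.77 × 1.114605
F = ₹1,022.95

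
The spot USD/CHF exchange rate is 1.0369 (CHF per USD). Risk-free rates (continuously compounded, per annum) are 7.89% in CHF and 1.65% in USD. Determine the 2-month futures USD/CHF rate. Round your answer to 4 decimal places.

F = S·e^((r_CHF − r_USD)T) = 1.0369 · e^((0.0789 − 0.0165) × 2/12)
= 1.0369 · e^0.010400 = 1.0369 × 1.010454
F = 1.0477 CHF per USD

1.0477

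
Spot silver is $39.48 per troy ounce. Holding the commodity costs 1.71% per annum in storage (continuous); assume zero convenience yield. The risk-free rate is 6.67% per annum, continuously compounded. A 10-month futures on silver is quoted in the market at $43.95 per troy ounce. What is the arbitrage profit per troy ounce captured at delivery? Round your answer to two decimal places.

$1.61 per troy ounce

Fair futures: F* = S·e^(carry·T), with carry = (r + u) = 0.0667 + 0.0171 = 0.0838
F* = 39.48 · e^(0.0838 × 10/12) = 39.48 · e^0.069833 = 39.48 × 1.072329 = $42.3355
Market $43.95 > fair $42.3355: forward overpriced → cash-and-carry (buy spot, short the forward).
At maturity, profit = |F_mkt − F*| = |43.95 − 42.3355| = $1.61 per troy ounce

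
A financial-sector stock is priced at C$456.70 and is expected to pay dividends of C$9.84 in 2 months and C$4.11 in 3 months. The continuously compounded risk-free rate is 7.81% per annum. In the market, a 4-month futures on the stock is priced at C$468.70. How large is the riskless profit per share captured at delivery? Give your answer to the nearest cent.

PV(dividends) I = 9.84·e^(−0.0781·2/12) + 4.11·e^(−0.0781·3/12) = 13.7433
Fair futures F* = (S − I)·e^(rT) = (456.70 − 13.7433)·e^0.026033 = 442.9567 × 1.026375 = 454.6397
Market C$468.70 > fair 454.6397: forward overpriced → cash-and-carry (borrow at r, buy the stock and collect the dividends, short the forward).
Profit at T = |F_mkt − F*| = |468.70 − 454.6397| = C$14.06 per share

C$14.06 per share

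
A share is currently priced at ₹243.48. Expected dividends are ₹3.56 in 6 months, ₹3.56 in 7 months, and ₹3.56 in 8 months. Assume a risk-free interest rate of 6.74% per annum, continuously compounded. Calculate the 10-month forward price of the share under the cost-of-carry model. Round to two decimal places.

PV(dividends) I = 3.56·e^(−0.0674·6/12) + 3.56·e^(−0.0674·7/12) + 3.56·e^(−0.0674·8/12)
I = 3.4420 + 3.4227 + 3.4036 = 10.2683
F = (S − I)·e^(rT) = (243.48 − 10.2683) · e^(0.0674·10/12)
= 233.2117 · e^0.056167 = 233.2117 × 1.057774 = ₹246.69

₹246.69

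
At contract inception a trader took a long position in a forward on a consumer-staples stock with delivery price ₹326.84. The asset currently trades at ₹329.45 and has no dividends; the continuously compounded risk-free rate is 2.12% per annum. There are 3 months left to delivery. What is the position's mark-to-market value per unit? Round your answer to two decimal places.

Current fair forward for the remaining 3 months: F = S·e^(r·T), r = 0.0212
F = 329.45 · e^(0.0212 × 3/12) = 329.45 × 1.005314 = 331.2007
Value of long forward = (F − K)·e^(−rT) = (331.2007 − 326.84) · e^(−0.0212·3/12)
= 4.3607 × 0.994714 = 4.34

₹4.34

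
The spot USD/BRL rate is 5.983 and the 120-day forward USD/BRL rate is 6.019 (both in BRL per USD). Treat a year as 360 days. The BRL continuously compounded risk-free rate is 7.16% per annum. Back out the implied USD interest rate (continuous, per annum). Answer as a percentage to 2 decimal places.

F = S·e^((r_BRL − r_USD)T) ⇒ r_USD = r_BRL − ln(F/S)/T
ln(6.019/5.983) = 0.005999; /(120/360) = 0.017997
r_USD = 0.0716 − 0.017997 = 0.053603
r_USD = 5.36%

5.36%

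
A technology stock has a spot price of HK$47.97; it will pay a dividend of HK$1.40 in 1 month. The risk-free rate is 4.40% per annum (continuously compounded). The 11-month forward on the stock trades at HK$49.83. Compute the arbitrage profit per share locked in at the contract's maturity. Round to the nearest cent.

PV(dividends) I = 1.40·e^(−0.0440·1/12) = 1.3949
Fair forward F* = (S − I)·e^(rT) = (47.97 − 1.3949)·e^0.040333 = 46.5751 × 1.041157 = 48.4920
Market HK$49.83 > fair 48.4920: forward overpriced → cash-and-carry (borrow at r, buy the stock and collect the dividends, short the forward).
Profit at T = |F_mkt − F*| = |49.83 − 48.4920| = HK$1.34 per share

HK$1.34 per share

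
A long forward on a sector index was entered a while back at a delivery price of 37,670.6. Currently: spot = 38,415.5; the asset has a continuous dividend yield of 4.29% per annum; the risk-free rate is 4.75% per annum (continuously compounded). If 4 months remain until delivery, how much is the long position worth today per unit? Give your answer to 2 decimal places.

791.22

Current fair forward for the remaining 4 months: F = S·e^((r − q)·T), (r − q) = 0.0475 − 0.0429 = 0.0046
F = 38415.5 · e^(0.0046 × 4/12) = 38415.5 × 1.00153451 = 38474.4490
Value of long forward = (F − K)·e^(−rT) = (38474.4490 − 37670.6) · e^(−0.0475·4/12)
= 803.8490 × 0.98429135 = 791.22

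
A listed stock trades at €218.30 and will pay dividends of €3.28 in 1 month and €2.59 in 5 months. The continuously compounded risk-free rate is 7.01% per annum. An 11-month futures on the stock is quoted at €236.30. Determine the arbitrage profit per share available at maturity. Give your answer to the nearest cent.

PV(dividends) I = 3.28·e^(−0.0701·1/12) + 2.59·e^(−0.0701·5/12) = 5.7763
Fair futures F* = (S − I)·e^(rT) = (218.30 − 5.7763)·e^0.064258 = 212.5237 × 1.066367 = 226.6283
Market €236.30 > fair 226.6283: forward overpriced → cash-and-carry (borrow at r, buy the stock and collect the dividends, short the forward).
Profit at T = |F_mkt − F*| = |236.30 − 226.6283| = €9.67 per share

€9.67 per share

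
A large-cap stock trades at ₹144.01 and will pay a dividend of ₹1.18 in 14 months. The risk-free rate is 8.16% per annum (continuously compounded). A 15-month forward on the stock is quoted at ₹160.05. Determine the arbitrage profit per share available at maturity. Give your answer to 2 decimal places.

₹1.76 per share

PV(dividends) I = 1.18·e^(−0.0816·14/12) = 1.0728
Fair forward F* = (S − I)·e^(rT) = (144.01 − 1.0728)·e^0.102000 = 142.9372 × 1.107383 = 158.2862
Market ₹160.05 > fair 158.2862: forward overpriced → cash-and-carry (borrow at r, buy the stock and collect the dividends, short the forward).
Profit at T = |F_mkt − F*| = |160.05 − 158.2862| = ₹1.76 per share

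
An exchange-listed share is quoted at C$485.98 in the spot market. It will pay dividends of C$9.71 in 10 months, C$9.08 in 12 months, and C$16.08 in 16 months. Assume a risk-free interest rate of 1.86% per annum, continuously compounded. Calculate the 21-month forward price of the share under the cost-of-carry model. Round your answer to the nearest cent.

PV(dividends) I = 9.71·e^(−0.0186·10/12) + 9.08·e^(−0.0186·12/12) + 16.08·e^(−0.0186·16/12)
I = 9.5607 + 8.9127 + 15.6861 = 34.1595
F = (S − I)·e^(rT) = (485.98 − 34.1595) · e^(0.0186·21/12)
= 451.8205 · e^0.032550 = 451.8205 × 1.033086 = C$466.77

C$466.77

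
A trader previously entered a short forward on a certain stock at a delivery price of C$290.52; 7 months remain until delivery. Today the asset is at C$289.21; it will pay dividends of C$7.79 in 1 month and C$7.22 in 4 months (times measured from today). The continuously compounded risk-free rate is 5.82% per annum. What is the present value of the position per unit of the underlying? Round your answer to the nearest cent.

PV(remaining dividends) I = 7.79·e^(−0.0582·1/12) + 7.22·e^(−0.0582·4/12) = 14.8336
Current forward F = (S − I)·e^(rT) = (289.21 − 14.8336)·e^(0.0582·7/12) = 274.3764 × 1.034533 = 283.8514
Value (long) = (F − K)·e^(−rT) = (283.8514 − 290.52) × 0.966620 = -6.4460
Short position value = −(long value) = C$6.45

C$6.45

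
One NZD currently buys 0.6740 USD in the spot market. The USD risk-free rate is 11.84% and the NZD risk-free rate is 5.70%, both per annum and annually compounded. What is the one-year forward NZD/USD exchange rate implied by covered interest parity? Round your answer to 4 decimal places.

0.7132

By covered interest parity, F = S · (1+r_USD)^T / (1+r_NZD)^T
= 0.6740 × 1.118400 / 1.057000 = 0.6740 × 1.058089
F = 0.7132 USD per NZD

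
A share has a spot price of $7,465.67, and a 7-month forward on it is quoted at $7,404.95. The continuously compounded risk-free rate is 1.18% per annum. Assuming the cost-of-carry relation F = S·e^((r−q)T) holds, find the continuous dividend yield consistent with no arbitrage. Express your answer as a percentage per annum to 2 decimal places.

2.58%

From F = S·e^((r−q)T): (r − q) = ln(F/S)/T
ln(7404.95/7465.67) = ln(0.991867) = -0.008166
(r − q) = -0.008166 / (7/12) = -0.013999
q = r − ln(F/S)/T = 0.0118 + 0.013999 = 0.025799
q = 2.58%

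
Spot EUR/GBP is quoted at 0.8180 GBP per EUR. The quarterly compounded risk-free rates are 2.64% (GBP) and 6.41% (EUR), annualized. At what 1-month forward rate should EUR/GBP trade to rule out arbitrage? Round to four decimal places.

By covered interest parity, F = S · (1+r_GBP/4)^(4T) / (1+r_EUR/4)^(4T)
= 0.8180 × 1.002195 / 1.005313 = 0.8180 × 0.996898
F = 0.8155 GBP per EUR

0.8155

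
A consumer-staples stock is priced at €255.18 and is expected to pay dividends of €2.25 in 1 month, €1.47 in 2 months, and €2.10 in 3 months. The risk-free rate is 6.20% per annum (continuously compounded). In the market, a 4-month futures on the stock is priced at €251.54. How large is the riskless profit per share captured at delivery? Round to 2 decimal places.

PV(dividends) I = 2.25·e^(−0.0620·1/12) + 1.47·e^(−0.0620·2/12) + 2.10·e^(−0.0620·3/12) = 5.7610
Fair futures F* = (S − I)·e^(rT) = (255.18 − 5.7610)·e^0.020667 = 249.4190 × 1.020882 = 254.6274
Market €251.54 < fair 254.6274: forward underpriced → reverse cash-and-carry (short the stock, invest proceeds at r, pay the dividends, go long the forward).
Profit at T = |F_mkt − F*| = |251.54 − 254.6274| = €3.09 per share

€3.09 per share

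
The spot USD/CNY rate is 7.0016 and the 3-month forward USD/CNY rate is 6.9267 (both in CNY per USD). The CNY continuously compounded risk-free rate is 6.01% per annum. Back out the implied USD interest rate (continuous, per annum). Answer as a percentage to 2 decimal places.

10.31%

F = S·e^((r_CNY − r_USD)T) ⇒ r_USD = r_CNY − ln(F/S)/T
ln(6.9267/7.0016) = -0.010755; /(3/12) = -0.043020
r_USD = 0.0601 + 0.043020 = 0.103120
r_USD = 10.31%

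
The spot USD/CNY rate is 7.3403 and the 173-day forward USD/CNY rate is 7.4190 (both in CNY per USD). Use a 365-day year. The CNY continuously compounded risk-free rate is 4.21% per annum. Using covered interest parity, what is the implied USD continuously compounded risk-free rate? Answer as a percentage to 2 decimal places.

F = S·e^((r_CNY − r_USD)T) ⇒ r_USD = r_CNY − ln(F/S)/T
ln(7.4190/7.3403) = 0.010665; /(173/365) = 0.022501
r_USD = 0.0421 − 0.022501 = 0.019599
r_USD = 1.96%

1.96%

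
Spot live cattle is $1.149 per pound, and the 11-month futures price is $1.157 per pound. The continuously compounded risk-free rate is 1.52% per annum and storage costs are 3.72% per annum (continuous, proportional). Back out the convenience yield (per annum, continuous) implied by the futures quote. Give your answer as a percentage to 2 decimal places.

4.48%

F = S·e^((r+u−y)T) ⇒ (r+u−y) = ln(F/S)/T
ln(1.157/1.149) = 0.006938; /T ⇒ 0.007569
y = r + u − ln(F/S)/T = 0.0152 + 0.0372 − 0.007569 = 0.044831
y = 4.48%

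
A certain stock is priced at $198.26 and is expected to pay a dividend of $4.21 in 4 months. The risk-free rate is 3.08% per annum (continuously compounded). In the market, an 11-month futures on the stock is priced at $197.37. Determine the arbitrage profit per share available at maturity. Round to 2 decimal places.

$2.28 per share

PV(dividends) I = 4.21·e^(−0.0308·4/12) = 4.1670
Fair futures F* = (S − I)·e^(rT) = (198.26 − 4.1670)·e^0.028233 = 194.0930 × 1.028635 = 199.6509
Market $197.37 < fair 199.6509: forward underpriced → reverse cash-and-carry (short the stock, invest proceeds at r, pay the dividends, go long the forward).
Profit at T = |F_mkt − F*| = |197.37 − 199.6509| = $2.28 per share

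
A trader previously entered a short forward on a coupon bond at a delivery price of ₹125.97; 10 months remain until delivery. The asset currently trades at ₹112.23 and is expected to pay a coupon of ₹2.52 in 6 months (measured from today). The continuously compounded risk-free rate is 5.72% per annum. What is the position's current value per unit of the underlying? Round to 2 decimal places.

PV(remaining coupons) I = 2.52·e^(−0.0572·6/12) = 2.4489
Current forward F = (S − I)·e^(rT) = (112.23 − 2.4489)·e^(0.0572·10/12) = 109.7811 × 1.048821 = 115.1407
Value (long) = (F − K)·e^(−rT) = (115.1407 − 125.97) × 0.953452 = -10.3252
Short position value = −(long value) = ₹10.33

₹10.33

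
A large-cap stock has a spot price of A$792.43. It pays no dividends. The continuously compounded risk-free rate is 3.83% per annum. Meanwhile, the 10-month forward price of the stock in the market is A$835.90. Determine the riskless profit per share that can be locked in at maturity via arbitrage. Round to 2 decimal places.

A$17.77 per share

Fair forward: F* = S·e^(carry·T), with carry = r = 0.0383
F* = 792.43 · e^(0.0383 × 10/12) = 792.43 · e^0.031917 = 792.43 × 1.032432 = A$818.1301
Market A$835.90 > fair A$818.1301: forward overpriced → cash-and-carry (buy spot, short the forward).
At maturity, profit = |F_mkt − F*| = |835.90 − 818.1301| = A$17.77 per share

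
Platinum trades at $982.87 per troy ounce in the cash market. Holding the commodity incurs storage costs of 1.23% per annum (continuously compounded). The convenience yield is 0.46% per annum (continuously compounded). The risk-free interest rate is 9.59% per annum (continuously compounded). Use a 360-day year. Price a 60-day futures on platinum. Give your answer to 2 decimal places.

Net carry = r + u − y = 0.0959 + 0.0123 − 0.0046 = 0.1036
F = S·e^((r+u−y)T) = 982.87 · e^(0.1036 × 60/360) = 982.87 · e^0.017267
= 982.87 × 1.017417 = $999.99 per troy ounce

$999.99 per troy ounce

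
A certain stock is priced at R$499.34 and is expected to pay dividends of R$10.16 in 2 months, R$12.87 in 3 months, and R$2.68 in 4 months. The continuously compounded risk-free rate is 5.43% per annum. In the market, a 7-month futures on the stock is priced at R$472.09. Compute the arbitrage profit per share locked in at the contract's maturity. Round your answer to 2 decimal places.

R$17.11 per share

PV(dividends) I = 10.16·e^(−0.0543·2/12) + 12.87·e^(−0.0543·3/12) + 2.68·e^(−0.0543·4/12) = 25.3969
Fair futures F* = (S − I)·e^(rT) = (499.34 − 25.3969)·e^0.031675 = 473.9431 × 1.032182 = 489.1955
Market R$472.09 < fair 489.1955: forward underpriced → reverse cash-and-carry (short the stock, invest proceeds at r, pay the dividends, go long the forward).
Profit at T = |F_mkt − F*| = |472.09 − 489.1955| = R$17.11 per share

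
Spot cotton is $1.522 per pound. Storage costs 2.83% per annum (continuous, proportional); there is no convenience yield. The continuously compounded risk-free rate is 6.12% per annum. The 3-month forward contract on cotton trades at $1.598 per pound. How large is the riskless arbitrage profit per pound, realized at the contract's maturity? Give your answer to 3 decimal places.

Fair forward: F* = S·e^(carry·T), with carry = (r + u) = 0.0612 + 0.0283 = 0.0895
F* = 1.522 · e^(0.0895 × 3/12) = 1.522 · e^0.022375 = 1.522 × 1.022627 = $1.5564
Market $1.598 > fair $1.5564: forward overpriced → cash-and-carry (buy spot, short the forward).
At maturity, profit = |F_mkt − F*| = |1.598 − 1.5564| = $0.042 per pound

$0.042 per pound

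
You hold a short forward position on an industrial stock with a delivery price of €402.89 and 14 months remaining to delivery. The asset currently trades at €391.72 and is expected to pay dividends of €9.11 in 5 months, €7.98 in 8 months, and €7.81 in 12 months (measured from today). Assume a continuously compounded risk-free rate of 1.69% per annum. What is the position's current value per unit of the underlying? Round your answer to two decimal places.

€27.92

PV(remaining dividends) I = 9.11·e^(−0.0169·5/12) + 7.98·e^(−0.0169·8/12) + 7.81·e^(−0.0169·12/12) = 24.6158
Current forward F = (S − I)·e^(rT) = (391.72 − 24.6158)·e^(0.0169·14/12) = 367.1042 × 1.019912 = 374.4140
Value (long) = (F − K)·e^(−rT) = (374.4140 − 402.89) × 0.980476 = -27.9200
Short position value = −(long value) = €27.92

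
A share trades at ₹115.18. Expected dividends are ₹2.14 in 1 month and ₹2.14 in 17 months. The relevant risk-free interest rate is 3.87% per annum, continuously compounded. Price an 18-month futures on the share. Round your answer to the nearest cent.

PV(dividends) I = 2.14·e^(−0.0387·1/12) + 2.14·e^(−0.0387·17/12)
I = 2.1331 + 2.0258 = 4.1589
F = (S − I)·e^(rT) = (115.18 − 4.1589) · e^(0.0387·18/12)
= 111.0211 · e^0.058050 = 111.0211 × 1.059768 = ₹117.66

₹117.66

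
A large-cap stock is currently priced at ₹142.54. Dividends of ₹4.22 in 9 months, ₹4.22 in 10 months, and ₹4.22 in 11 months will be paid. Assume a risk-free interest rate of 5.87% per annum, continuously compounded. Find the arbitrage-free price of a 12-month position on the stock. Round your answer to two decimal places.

PV(dividends) I = 4.22·e^(−0.0587·9/12) + 4.22·e^(−0.0587·10/12) + 4.22·e^(−0.0587·11/12)
I = 4.0382 + 4.0185 + 3.9989 = 12.0556
F = (S − I)·e^(rT) = (142.54 − 12.0556) · e^(0.0587·12/12)
= 130.4844 · e^0.058700 = 130.4844 × 1.060457 = ₹138.37

₹138.37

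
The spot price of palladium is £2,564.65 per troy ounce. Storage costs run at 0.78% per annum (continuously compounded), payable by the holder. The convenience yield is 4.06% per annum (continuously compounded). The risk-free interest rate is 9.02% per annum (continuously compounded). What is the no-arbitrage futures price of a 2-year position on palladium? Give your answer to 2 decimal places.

Net carry = r + u − y = 0.0902 + 0.0078 − 0.0406 = 0.0574
F = S·e^((r+u−y)T) = 2564.65 · e^(0.0574 × 2) = 2564.65 · e^0.11480000
= 2564.65 × 1.12164909 = £2,876.64 per troy ounce

£2,876.64 per troy ounce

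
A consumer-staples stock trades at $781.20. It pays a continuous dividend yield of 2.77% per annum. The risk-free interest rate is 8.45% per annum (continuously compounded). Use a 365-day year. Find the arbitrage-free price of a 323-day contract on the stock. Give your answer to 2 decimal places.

F = S·e^((r − q)T) = 781.20 · e^((0.0845 − 0.0277) × 323/365)
= 781.20 · e^0.050264 = 781.20 × 1.051549
F = $821.47

$821.47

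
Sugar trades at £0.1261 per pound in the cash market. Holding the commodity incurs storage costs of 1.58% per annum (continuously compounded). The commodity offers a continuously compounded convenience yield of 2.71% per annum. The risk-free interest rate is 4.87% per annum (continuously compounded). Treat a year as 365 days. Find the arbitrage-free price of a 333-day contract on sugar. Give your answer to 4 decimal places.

Net carry = r + u − y = 0.0487 + 0.0158 − 0.0271 = 0.0374
F = S·e^((r+u−y)T) = 0.1261 · e^(0.0374 × 333/365) = 0.1261 · e^0.034121
= 0.1261 × 1.034710 = £0.1305 per pound

£0.1305 per pound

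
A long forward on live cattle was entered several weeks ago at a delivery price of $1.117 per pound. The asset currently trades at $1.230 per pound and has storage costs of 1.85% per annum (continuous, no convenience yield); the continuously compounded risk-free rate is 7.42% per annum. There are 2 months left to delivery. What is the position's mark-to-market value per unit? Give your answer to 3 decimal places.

Current fair forward for the remaining 2 months: F = S·e^((r + u)·T), (r + u) = 0.0742 + 0.0185 = 0.0927
F = 1.230 · e^(0.0927 × 2/12) = 1.230 × 1.015570 = 1.2492
Value of long forward = (F − K)·e^(−rT) = (1.2492 − 1.117) · e^(−0.0742·2/12)
= 0.1322 × 0.987709 = 0.131

$0.131 per pound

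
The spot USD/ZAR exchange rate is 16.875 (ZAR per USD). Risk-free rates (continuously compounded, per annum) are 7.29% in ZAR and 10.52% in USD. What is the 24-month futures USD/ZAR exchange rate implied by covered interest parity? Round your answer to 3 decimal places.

F = S·e^((r_ZAR − r_USD)T) = 16.875 · e^((0.0729 − 0.1052) × 24/12)
= 16.875 · e^-0.064600 = 16.875 × 0.937442
F = 15.819 ZAR per USD

15.819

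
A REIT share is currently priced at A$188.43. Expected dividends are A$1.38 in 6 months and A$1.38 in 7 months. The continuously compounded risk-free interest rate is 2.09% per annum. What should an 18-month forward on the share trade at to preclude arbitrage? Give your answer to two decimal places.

A$191.62

PV(dividends) I = 1.38·e^(−0.0209·6/12) + 1.38·e^(−0.0209·7/12)
I = 1.3657 + 1.3633 = 2.7290
F = (S − I)·e^(rT) = (188.43 − 2.7290) · e^(0.0209·18/12)
= 185.7010 · e^0.031350 = 185.7010 × 1.031847 = A$191.62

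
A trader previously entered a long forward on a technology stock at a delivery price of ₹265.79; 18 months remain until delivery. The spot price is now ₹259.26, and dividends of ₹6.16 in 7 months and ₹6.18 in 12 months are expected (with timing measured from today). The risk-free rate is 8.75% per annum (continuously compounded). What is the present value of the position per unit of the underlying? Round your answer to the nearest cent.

PV(remaining dividends) I = 6.16·e^(−0.0875·7/12) + 6.18·e^(−0.0875·12/12) = 11.5157
Current forward F = (S − I)·e^(rT) = (259.26 − 11.5157)·e^(0.0875·18/12) = 247.7443 × 1.140253 = 282.4912
Value (long) = (F − K)·e^(−rT) = (282.4912 − 265.79) × 0.876998 = 14.6469
Value = ₹14.65

₹14.65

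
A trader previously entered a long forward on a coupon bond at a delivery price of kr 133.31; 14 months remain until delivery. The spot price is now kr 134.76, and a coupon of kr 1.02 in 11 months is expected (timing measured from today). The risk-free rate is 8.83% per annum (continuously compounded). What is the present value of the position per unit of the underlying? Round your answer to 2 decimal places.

kr 13.56

PV(remaining coupons) I = 1.02·e^(−0.0883·11/12) = 0.9407
Current forward F = (S − I)·e^(rT) = (134.76 − 0.9407)·e^(0.0883·14/12) = 133.8193 × 1.108510 = 148.3400
Value (long) = (F − K)·e^(−rT) = (148.3400 − 133.31) × 0.902112 = 13.5587
Value = kr 13.56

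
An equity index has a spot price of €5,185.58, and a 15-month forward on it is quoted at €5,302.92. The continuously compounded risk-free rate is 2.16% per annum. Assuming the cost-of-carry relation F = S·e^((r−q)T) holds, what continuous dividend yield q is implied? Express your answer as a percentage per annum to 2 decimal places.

From F = S·e^((r−q)T): (r − q) = ln(F/S)/T
ln(5302.92/5185.58) = ln(1.022628) = 0.022376
(r − q) = 0.022376 / (15/12) = 0.017901
q = r − ln(F/S)/T = 0.0216 − 0.017901 = 0.003699
q = 0.37%

0.37%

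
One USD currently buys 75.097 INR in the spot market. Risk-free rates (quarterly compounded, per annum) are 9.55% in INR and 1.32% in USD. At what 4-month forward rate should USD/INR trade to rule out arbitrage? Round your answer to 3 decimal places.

77.157

By covered interest parity, F = S · (1+r_INR/4)^(4T) / (1+r_USD/4)^(4T)
= 75.097 × 1.031959 / 1.004402 = 75.097 × 1.027436
F = 77.157 INR per USD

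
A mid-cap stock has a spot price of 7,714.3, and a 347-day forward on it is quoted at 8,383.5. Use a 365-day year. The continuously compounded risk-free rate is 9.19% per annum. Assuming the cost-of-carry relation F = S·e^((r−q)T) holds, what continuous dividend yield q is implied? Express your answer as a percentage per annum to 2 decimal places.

0.44%

From F = S·e^((r−q)T): (r − q) = ln(F/S)/T
ln(8383.5/7714.3) = ln(1.086748) = 0.083190
(r − q) = 0.083190 / (347/365) = 0.087505
q = r − ln(F/S)/T = 0.0919 − 0.087505 = 0.004395
q = 0.44%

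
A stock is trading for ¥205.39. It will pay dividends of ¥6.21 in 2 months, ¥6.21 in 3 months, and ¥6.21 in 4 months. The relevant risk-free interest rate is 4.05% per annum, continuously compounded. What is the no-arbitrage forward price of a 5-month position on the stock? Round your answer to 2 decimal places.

¥190.13

PV(dividends) I = 6.21·e^(−0.0405·2/12) + 6.21·e^(−0.0405·3/12) + 6.21·e^(−0.0405·4/12)
I = 6.1682 + 6.1474 + 6.1267 = 18.4423
F = (S − I)·e^(rT) = (205.39 − 18.4423) · e^(0.0405·5/12)
= 186.9477 · e^0.016875 = 186.9477 × 1.017018 = ¥190.13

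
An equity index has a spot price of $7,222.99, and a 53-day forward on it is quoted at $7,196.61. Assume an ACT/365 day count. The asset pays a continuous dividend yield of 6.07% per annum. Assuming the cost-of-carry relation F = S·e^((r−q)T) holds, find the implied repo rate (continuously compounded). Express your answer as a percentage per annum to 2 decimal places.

3.55%

From F = S·e^((r−q)T): (r − q) = ln(F/S)/T
ln(7196.61/7222.99) = ln(0.996348) = -0.003659
(r − q) = -0.003659 / (53/365) = -0.025199
r = ln(F/S)/T + q = -0.025199 + 0.0607 = 0.035501
r = 3.55%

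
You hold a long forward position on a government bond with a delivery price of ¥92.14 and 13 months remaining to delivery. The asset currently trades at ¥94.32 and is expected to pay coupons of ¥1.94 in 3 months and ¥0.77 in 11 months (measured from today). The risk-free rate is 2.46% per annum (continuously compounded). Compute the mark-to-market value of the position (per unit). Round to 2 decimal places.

PV(remaining coupons) I = 1.94·e^(−0.0246·3/12) + 0.77·e^(−0.0246·11/12) = 2.6809
Current forward F = (S − I)·e^(rT) = (94.32 − 2.6809)·e^(0.0246·13/12) = 91.6391 × 1.027008 = 94.1141
Value (long) = (F − K)·e^(−rT) = (94.1141 − 92.14) × 0.973702 = 1.9222
Value = ¥1.92

¥1.92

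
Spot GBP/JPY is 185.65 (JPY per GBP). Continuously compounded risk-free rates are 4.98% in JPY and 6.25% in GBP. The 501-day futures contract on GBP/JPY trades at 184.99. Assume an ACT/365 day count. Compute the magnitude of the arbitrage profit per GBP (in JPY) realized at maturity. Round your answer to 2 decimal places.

2.55 per GBP (in JPY)

Fair futures: F* = S·e^(carry·T), with carry = (r_JPY − r_GBP) = 0.0498 − 0.0625 = -0.0127
F* = 185.65 · e^(-0.0127 × 501/365) = 185.65 · e^-0.017432 = 185.65 × 0.982719 = 182.4418
Market 184.99 > fair 182.4418: forward overpriced → cash-and-carry (buy spot, short the forward).
At maturity, profit = |F_mkt − F*| = |184.99 − 182.4418| = 2.55 per GBP (in JPY)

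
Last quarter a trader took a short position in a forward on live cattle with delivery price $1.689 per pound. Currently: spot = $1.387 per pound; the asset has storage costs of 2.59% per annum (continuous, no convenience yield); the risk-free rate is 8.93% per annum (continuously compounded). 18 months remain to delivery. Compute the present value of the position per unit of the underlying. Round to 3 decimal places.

Current fair forward for the remaining 18 months: F = S·e^((r + u)·T), (r + u) = 0.0893 + 0.0259 = 0.1152
F = 1.387 · e^(0.1152 × 18/12) = 1.387 × 1.188628 = 1.6486
Value of long forward = (F − K)·e^(−rT) = (1.6486 − 1.689) · e^(−0.0893·18/12)
= -0.0404 × 0.874634 = -0.035
Short position value = −(long value) = $0.035

$0.035 per pound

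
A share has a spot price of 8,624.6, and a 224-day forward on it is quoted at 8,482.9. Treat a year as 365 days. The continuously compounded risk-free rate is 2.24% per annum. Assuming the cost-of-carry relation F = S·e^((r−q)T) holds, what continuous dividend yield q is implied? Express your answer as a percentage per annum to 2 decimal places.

From F = S·e^((r−q)T): (r − q) = ln(F/S)/T
ln(8482.9/8624.6) = ln(0.983570) = -0.016566
(r − q) = -0.016566 / (224/365) = -0.026994
q = r − ln(F/S)/T = 0.0224 + 0.026994 = 0.049394
q = 4.94%

4.94%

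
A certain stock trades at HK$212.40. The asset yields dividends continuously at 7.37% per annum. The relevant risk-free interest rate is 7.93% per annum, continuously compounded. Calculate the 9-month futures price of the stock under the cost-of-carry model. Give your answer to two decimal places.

F = S·e^((r − q)T) = 212.40 · e^((0.0793 − 0.0737) × 9/12)
= 212.40 · e^0.004200 = 212.40 × 1.004209
F = HK$213.29

HK$213.29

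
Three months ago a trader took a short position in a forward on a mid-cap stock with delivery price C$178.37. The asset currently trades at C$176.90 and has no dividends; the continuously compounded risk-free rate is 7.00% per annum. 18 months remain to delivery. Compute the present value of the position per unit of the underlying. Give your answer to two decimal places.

-C$16.31

Current fair forward for the remaining 18 months: F = S·e^(r·T), r = 0.0700
F = 176.90 · e^(0.0700 × 18/12) = 176.90 × 1.110711 = 196.4848
Value of long forward = (F − K)·e^(−rT) = (196.4848 − 178.37) · e^(−0.0700·18/12)
= 18.1148 × 0.900325 = 16.31
Short position value = −(long value) = -C$16.31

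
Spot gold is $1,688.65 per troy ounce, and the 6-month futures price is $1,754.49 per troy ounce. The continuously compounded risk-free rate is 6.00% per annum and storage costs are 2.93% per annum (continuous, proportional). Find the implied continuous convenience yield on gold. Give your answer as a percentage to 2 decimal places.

F = S·e^((r+u−y)T) ⇒ (r+u−y) = ln(F/S)/T
ln(1754.49/1688.65) = 0.038249; /T ⇒ 0.076498
y = r + u − ln(F/S)/T = 0.0600 + 0.0293 − 0.076498 = 0.012802
y = 1.28%

1.28%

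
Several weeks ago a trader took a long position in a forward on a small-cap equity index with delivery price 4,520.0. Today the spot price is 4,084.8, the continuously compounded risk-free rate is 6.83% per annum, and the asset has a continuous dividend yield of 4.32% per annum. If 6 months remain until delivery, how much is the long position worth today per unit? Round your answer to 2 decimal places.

Current fair forward for the remaining 6 months: F = S·e^((r − q)·T), (r − q) = 0.0683 − 0.0432 = 0.0251
F = 4084.8 · e^(0.0251 × 6/12) = 4084.8 × 1.01262908 = 4136.3873
Value of long forward = (F − K)·e^(−rT) = (4136.3873 − 4520.0) · e^(−0.0683·6/12)
= -383.6127 × 0.96642653 = -370.73

-370.73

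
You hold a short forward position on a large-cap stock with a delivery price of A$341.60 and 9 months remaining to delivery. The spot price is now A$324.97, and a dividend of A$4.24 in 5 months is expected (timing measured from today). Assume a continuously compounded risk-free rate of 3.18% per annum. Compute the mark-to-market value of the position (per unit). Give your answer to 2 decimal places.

PV(remaining dividends) I = 4.24·e^(−0.0318·5/12) = 4.1842
Current forward F = (S − I)·e^(rT) = (324.97 − 4.1842)·e^(0.0318·9/12) = 320.7858 × 1.024137 = 328.5286
Value (long) = (F − K)·e^(−rT) = (328.5286 − 341.60) × 0.976432 = -12.7633
Short position value = −(long value) = A$12.76

A$12.76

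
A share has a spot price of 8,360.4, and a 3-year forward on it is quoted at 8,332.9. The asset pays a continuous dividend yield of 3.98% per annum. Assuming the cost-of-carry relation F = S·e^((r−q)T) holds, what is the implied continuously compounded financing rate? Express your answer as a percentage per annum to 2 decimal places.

3.87%

From F = S·e^((r−q)T): (r − q) = ln(F/S)/T
ln(8332.9/8360.4) = ln(0.996711) = -0.003294
(r − q) = -0.003294 / (3) = -0.001098
r = ln(F/S)/T + q = -0.001098 + 0.0398 = 0.038702
r = 3.87%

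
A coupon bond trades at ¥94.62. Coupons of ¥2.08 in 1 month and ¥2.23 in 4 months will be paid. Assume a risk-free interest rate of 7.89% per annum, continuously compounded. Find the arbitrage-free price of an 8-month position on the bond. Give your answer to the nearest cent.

PV(coupons) I = 2.08·e^(−0.0789·1/12) + 2.23·e^(−0.0789·4/12)
I = 2.0664 + 2.1721 = 4.2385
F = (S − I)·e^(rT) = (94.62 − 4.2385) · e^(0.0789·8/12)
= 90.3815 · e^0.052600 = 90.3815 × 1.054008 = ¥95.26

¥95.26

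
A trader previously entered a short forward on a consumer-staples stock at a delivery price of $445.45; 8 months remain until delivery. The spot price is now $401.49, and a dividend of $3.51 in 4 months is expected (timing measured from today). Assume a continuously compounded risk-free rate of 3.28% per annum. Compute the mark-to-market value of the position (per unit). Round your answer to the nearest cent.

PV(remaining dividends) I = 3.51·e^(−0.0328·4/12) = 3.4718
Current forward F = (S − I)·e^(rT) = (401.49 − 3.4718)·e^(0.0328·8/12) = 398.0182 × 1.022107 = 406.8172
Value (long) = (F − K)·e^(−rT) = (406.8172 − 445.45) × 0.978371 = -37.7972
Short position value = −(long value) = $37.80

$37.80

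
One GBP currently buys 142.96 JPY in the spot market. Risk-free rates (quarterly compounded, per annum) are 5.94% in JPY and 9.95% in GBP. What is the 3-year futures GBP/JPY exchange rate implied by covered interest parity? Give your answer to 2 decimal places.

127.05

By covered interest parity, F = S · (1+r_JPY/4)^(4T) / (1+r_GBP/4)^(4T)
= 142.96 × 1.193500 / 1.342922 = 142.96 × 0.888734
F = 127.05 JPY per GBP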